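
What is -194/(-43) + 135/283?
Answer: 60707/12169 ≈ 4.9887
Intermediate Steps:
-194/(-43) + 135/283 = -194*(-1/43) + 135*(1/283) = 194/43 + 135/283 = 60707/12169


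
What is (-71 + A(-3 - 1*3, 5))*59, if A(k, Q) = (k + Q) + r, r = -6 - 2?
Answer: -4720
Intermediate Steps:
r = -8
A(k, Q) = -8 + Q + k (A(k, Q) = (k + Q) - 8 = (Q + k) - 8 = -8 + Q + k)
(-71 + A(-3 - 1*3, 5))*59 = (-71 + (-8 + 5 + (-3 - 1*3)))*59 = (-71 + (-8 + 5 + (-3 - 3)))*59 = (-71 + (-8 + 5 - 6))*59 = (-71 - 9)*59 = -80*59 = -4720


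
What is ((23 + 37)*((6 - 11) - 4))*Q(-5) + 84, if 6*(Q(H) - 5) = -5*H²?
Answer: 8634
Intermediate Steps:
Q(H) = 5 - 5*H²/6 (Q(H) = 5 + (-5*H²)/6 = 5 - 5*H²/6)
((23 + 37)*((6 - 11) - 4))*Q(-5) + 84 = ((23 + 37)*((6 - 11) - 4))*(5 - ⅚*(-5)²) + 84 = (60*(-5 - 4))*(5 - ⅚*25) + 84 = (60*(-9))*(5 - 125/6) + 84 = -540*(-95/6) + 84 = 8550 + 84 = 8634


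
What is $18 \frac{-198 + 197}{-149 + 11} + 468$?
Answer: $\frac{10767}{23} \approx 468.13$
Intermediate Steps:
$18 \frac{-198 + 197}{-149 + 11} + 468 = 18 \left(- \frac{1}{-138}\right) + 468 = 18 \left(\left(-1\right) \left(- \frac{1}{138}\right)\right) + 468 = 18 \cdot \frac{1}{138} + 468 = \frac{3}{23} + 468 = \frac{10767}{23}$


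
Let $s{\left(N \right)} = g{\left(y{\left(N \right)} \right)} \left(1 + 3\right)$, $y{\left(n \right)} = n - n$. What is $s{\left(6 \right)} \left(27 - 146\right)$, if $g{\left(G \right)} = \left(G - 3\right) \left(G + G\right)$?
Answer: $0$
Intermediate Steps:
$y{\left(n \right)} = 0$
$g{\left(G \right)} = 2 G \left(-3 + G\right)$ ($g{\left(G \right)} = \left(-3 + G\right) 2 G = 2 G \left(-3 + G\right)$)
$s{\left(N \right)} = 0$ ($s{\left(N \right)} = 2 \cdot 0 \left(-3 + 0\right) \left(1 + 3\right) = 2 \cdot 0 \left(-3\right) 4 = 0 \cdot 4 = 0$)
$s{\left(6 \right)} \left(27 - 146\right) = 0 \left(27 - 146\right) = 0 \left(-119\right) = 0$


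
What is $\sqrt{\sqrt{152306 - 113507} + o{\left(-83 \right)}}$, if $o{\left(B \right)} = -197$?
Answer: $\sqrt{-197 + 9 \sqrt{479}} \approx 0.15932 i$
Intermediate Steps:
$\sqrt{\sqrt{152306 - 113507} + o{\left(-83 \right)}} = \sqrt{\sqrt{152306 - 113507} - 197} = \sqrt{\sqrt{38799} - 197} = \sqrt{9 \sqrt{479} - 197} = \sqrt{-197 + 9 \sqrt{479}}$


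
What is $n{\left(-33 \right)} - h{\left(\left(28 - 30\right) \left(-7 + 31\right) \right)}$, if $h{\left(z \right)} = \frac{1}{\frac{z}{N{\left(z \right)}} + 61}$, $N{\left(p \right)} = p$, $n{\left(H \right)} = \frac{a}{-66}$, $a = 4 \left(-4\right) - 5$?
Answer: $\frac{103}{341} \approx 0.30205$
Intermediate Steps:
$a = -21$ ($a = -16 - 5 = -21$)
$n{\left(H \right)} = \frac{7}{22}$ ($n{\left(H \right)} = - \frac{21}{-66} = \left(-21\right) \left(- \frac{1}{66}\right) = \frac{7}{22}$)
$h{\left(z \right)} = \frac{1}{62}$ ($h{\left(z \right)} = \frac{1}{\frac{z}{z} + 61} = \frac{1}{1 + 61} = \frac{1}{62}$)
$n{\left(-33 \right)} - h{\left(\left(28 - 30\right) \left(-7 + 31\right) \right)} = \frac{7}{22} - \frac{1}{62} = \frac{103}{341}$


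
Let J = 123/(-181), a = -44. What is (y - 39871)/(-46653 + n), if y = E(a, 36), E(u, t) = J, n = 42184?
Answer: 7216774/808889 ≈ 8.9218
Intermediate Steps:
J = -123/181 (J = 123*(-1/181) = -123/181 ≈ -0.67956)
E(u, t) = -123/181
y = -123/181 ≈ -0.67956
(y - 39871)/(-46653 + n) = (-123/181 - 39871)/(-46653 + 42184) = -7216774/181/(-4469) = -7216774/181*(-1/4469) = 7216774/808889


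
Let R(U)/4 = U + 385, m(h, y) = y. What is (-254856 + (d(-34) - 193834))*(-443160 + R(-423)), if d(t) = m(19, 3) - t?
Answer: 198893258736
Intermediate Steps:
R(U) = 1540 + 4*U (R(U) = 4*(U + 385) = 4*(385 + U) = 1540 + 4*U)
d(t) = 3 - t
(-254856 + (d(-34) - 193834))*(-443160 + R(-423)) = (-254856 + ((3 - 1*(-34)) - 193834))*(-443160 + (1540 + 4*(-423))) = (-254856 + ((3 + 34) - 193834))*(-443160 + (1540 - 1692)) = (-254856 + (37 - 193834))*(-443160 - 152) = (-254856 - 193797)*(-443312) = -448653*(-443312) = 198893258736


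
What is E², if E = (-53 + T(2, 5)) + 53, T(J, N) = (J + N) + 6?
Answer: 169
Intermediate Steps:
T(J, N) = 6 + J + N
E = 13 (E = (-53 + (6 + 2 + 5)) + 53 = (-53 + 13) + 53 = -40 + 53 = 13)
E² = 13² = 169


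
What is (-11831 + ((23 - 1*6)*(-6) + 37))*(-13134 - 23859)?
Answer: 440068728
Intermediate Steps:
(-11831 + ((23 - 1*6)*(-6) + 37))*(-13134 - 23859) = (-11831 + ((23 - 6)*(-6) + 37))*(-36993) = (-11831 + (17*(-6) + 37))*(-36993) = (-11831 + (-102 + 37))*(-36993) = (-11831 - 65)*(-36993) = -11896*(-36993) = 440068728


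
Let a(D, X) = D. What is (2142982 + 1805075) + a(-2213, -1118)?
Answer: 3945844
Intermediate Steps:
(2142982 + 1805075) + a(-2213, -1118) = (2142982 + 1805075) - 2213 = 3948057 - 2213 = 3945844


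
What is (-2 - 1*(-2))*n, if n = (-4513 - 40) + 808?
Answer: 0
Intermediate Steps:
n = -3745 (n = -4553 + 808 = -3745)
(-2 - 1*(-2))*n = (-2 - 1*(-2))*(-3745) = (-2 + 2)*(-3745) = 0*(-3745) = 0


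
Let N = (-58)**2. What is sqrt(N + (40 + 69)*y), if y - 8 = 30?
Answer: 3*sqrt(834) ≈ 86.637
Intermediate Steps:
y = 38 (y = 8 + 30 = 38)
N = 3364
sqrt(N + (40 + 69)*y) = sqrt(3364 + (40 + 69)*38) = sqrt(3364 + 109*38) = sqrt(3364 + 4142) = sqrt(7506) = 3*sqrt(834)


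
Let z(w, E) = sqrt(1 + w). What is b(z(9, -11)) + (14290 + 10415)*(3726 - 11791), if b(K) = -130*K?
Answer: -199245825 - 130*sqrt(10) ≈ -1.9925e+8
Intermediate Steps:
b(z(9, -11)) + (14290 + 10415)*(3726 - 11791) = -130*sqrt(1 + 9) + (14290 + 10415)*(3726 - 11791) = -130*sqrt(10) + 24705*(-8065) = -130*sqrt(10) - 199245825 = -199245825 - 130*sqrt(10)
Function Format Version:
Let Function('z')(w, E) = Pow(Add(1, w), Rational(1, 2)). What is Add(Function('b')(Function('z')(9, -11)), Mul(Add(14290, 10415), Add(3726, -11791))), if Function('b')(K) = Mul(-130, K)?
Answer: Add(-199245825, Mul(-130, Pow(10, Rational(1, 2)))) ≈ -1.9925e+8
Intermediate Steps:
Add(Function('b')(Function('z')(9, -11)), Mul(Add(14290, 10415), Add(3726, -11791))) = Add(Mul(-130, Pow(Add(1, 9), Rational(1, 2))), Mul(Add(14290, 10415), Add(3726, -11791))) = Add(Mul(-130, Pow(10, Rational(1, 2))), Mul(24705, -8065)) = Add(Mul(-130, Pow(10, Rational(1, 2))), -199245825) = Add(-199245825, Mul(-130, Pow(10, Rational(1, 2))))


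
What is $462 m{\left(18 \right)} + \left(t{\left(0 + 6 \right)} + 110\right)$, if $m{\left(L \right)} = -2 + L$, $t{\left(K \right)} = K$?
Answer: $7508$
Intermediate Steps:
$462 m{\left(18 \right)} + \left(t{\left(0 + 6 \right)} + 110\right) = 462 \left(-2 + 18\right) + \left(\left(0 + 6\right) + 110\right) = 462 \cdot 16 + \left(6 + 110\right) = 7392 + 116 = 7508$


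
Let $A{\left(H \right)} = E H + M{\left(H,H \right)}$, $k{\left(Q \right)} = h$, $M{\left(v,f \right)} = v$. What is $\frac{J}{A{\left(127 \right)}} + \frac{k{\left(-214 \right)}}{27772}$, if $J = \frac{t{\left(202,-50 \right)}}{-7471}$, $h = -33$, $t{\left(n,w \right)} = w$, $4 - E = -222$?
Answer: $- \frac{7106199547}{5981573879348} \approx -0.001188$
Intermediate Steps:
$E = 226$ ($E = 4 - -222 = 4 + 222 = 226$)
$k{\left(Q \right)} = -33$
$A{\left(H \right)} = 227 H$ ($A{\left(H \right)} = 226 H + H = 227 H$)
$J = \frac{50}{7471}$ ($J = - \frac{50}{-7471} = \left(-50\right) \left(- \frac{1}{7471}\right) = \frac{50}{7471} \approx 0.0066925$)
$\frac{J}{A{\left(127 \right)}} + \frac{k{\left(-214 \right)}}{27772} = \frac{50}{7471 \cdot 227 \cdot 127} - \frac{33}{27772} = \frac{50}{7471 \cdot 28829} - \frac{33}{27772} = \frac{50}{7471} \cdot \frac{1}{28829} - \frac{33}{27772} = \frac{50}{215381459} - \frac{33}{27772} = - \frac{7106199547}{5981573879348}$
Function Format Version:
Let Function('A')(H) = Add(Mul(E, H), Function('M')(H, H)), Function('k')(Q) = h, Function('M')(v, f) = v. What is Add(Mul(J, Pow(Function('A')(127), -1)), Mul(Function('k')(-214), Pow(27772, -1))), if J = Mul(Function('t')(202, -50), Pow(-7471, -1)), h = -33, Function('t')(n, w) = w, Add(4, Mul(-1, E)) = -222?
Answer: Rational(-7106199547, 5981573879348) ≈ -0.0011880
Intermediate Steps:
E = 226 (E = Add(4, Mul(-1, -222)) = Add(4, 222) = 226)
Function('k')(Q) = -33
Function('A')(H) = Mul(227, H) (Function('A')(H) = Add(Mul(226, H), H) = Mul(227, H))
J = Rational(50, 7471) (J = Mul(-50, Pow(-7471, -1)) = Mul(-50, Rational(-1, 7471)) = Rational(50, 7471) ≈ 0.0066925)
Add(Mul(J, Pow(Function('A')(127), -1)), Mul(Function('k')(-214), Pow(27772, -1))) = Add(Mul(Rational(50, 7471), Pow(Mul(227, 127), -1)), Mul(-33, Pow(27772, -1))) = Add(Mul(Rational(50, 7471), Pow(28829, -1)), Mul(-33, Rational(1, 27772))) = Add(Mul(Rational(50, 7471), Rational(1, 28829)), Rational(-33, 27772)) = Add(Rational(50, 215381459), Rational(-33, 27772)) = Rational(-7106199547, 5981573879348)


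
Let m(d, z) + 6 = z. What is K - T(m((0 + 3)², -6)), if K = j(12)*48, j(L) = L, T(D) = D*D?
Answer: 432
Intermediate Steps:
m(d, z) = -6 + z
T(D) = D²
K = 576 (K = 12*48 = 576)
K - T(m((0 + 3)², -6)) = 576 - (-6 - 6)² = 576 - 1*(-12)² = 576 - 1*144 = 576 - 144 = 432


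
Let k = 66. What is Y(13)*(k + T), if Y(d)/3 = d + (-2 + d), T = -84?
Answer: -1296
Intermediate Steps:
Y(d) = -6 + 6*d (Y(d) = 3*(d + (-2 + d)) = 3*(-2 + 2*d) = -6 + 6*d)
Y(13)*(k + T) = (-6 + 6*13)*(66 - 84) = (-6 + 78)*(-18) = 72*(-18) = -1296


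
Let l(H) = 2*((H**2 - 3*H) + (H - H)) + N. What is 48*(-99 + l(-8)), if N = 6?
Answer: 3984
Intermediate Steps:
l(H) = 6 - 6*H + 2*H**2 (l(H) = 2*((H**2 - 3*H) + (H - H)) + 6 = 2*((H**2 - 3*H) + 0) + 6 = 2*(H**2 - 3*H) + 6 = (-6*H + 2*H**2) + 6 = 6 - 6*H + 2*H**2)
48*(-99 + l(-8)) = 48*(-99 + (6 - 6*(-8) + 2*(-8)**2)) = 48*(-99 + (6 + 48 + 2*64)) = 48*(-99 + (6 + 48 + 128)) = 48*(-99 + 182) = 48*83 = 3984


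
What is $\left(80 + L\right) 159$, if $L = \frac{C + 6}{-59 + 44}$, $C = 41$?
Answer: $\frac{61109}{5} \approx 12222.0$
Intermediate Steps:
$L = - \frac{47}{15}$ ($L = \frac{41 + 6}{-59 + 44} = \frac{47}{-15} = 47 \left(- \frac{1}{15}\right) = - \frac{47}{15} \approx -3.1333$)
$\left(80 + L\right) 159 = \left(80 - \frac{47}{15}\right) 159 = \frac{1153}{15} \cdot 159 = \frac{61109}{5}$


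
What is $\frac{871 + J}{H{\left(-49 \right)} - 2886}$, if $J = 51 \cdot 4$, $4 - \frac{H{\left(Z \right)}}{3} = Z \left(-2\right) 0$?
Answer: $- \frac{1075}{2874} \approx -0.37404$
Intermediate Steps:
$H{\left(Z \right)} = 12$ ($H{\left(Z \right)} = 12 - 3 Z \left(-2\right) 0 = 12 - 3 - 2 Z 0 = 12 - 0 = 12 + 0 = 12$)
$J = 204$
$\frac{871 + J}{H{\left(-49 \right)} - 2886} = \frac{871 + 204}{12 - 2886} = \frac{1075}{-2874} = 1075 \left(- \frac{1}{2874}\right) = - \frac{1075}{2874}$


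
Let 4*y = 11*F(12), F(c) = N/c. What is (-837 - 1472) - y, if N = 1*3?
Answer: -36955/16 ≈ -2309.7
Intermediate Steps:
N = 3
F(c) = 3/c
y = 11/16 (y = (11*(3/12))/4 = (11*(3*(1/12)))/4 = (11*(¼))/4 = (¼)*(11/4) = 11/16 ≈ 0.68750)
(-837 - 1472) - y = (-837 - 1472) - 1*11/16 = -2309 - 11/16 = -36955/16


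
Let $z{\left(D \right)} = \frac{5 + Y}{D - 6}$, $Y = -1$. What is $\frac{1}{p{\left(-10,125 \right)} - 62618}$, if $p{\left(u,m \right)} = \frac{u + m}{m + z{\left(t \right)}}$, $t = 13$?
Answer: $- \frac{879}{55040417} \approx -1.597 \cdot 10^{-5}$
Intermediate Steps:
$z{\left(D \right)} = \frac{4}{-6 + D}$ ($z{\left(D \right)} = \frac{5 - 1}{D - 6} = \frac{4}{-6 + D}$)
$p{\left(u,m \right)} = \frac{m + u}{\frac{4}{7} + m}$ ($p{\left(u,m \right)} = \frac{u + m}{m + \frac{4}{-6 + 13}} = \frac{m + u}{m + \frac{4}{7}} = \frac{m + u}{\frac{4}{7} + m}$)
$\frac{1}{p{\left(-10,125 \right)} - 62618} = \frac{1}{\frac{7 \left(125 - 10\right)}{4 + 7 \cdot 125} - 62618} = \frac{1}{7 \frac{1}{4 + 875} \cdot 115 - 62618} = \frac{1}{7 \cdot \frac{1}{879} \cdot 115 - 62618} = \frac{1}{\frac{805}{879} - 62618} = \frac{1}{- \frac{55040417}{879}} = - \frac{879}{55040417}$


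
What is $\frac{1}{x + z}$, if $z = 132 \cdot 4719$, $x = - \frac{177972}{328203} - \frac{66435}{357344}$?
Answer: $\frac{39093790944}{24351806662214261} \approx 1.6054 \cdot 10^{-6}$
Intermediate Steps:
$x = - \frac{28467130891}{39093790944}$ ($x = \left(-177972\right) \frac{1}{328203} - \frac{66435}{357344} = - \frac{59324}{109401} - \frac{66435}{357344} = - \frac{28467130891}{39093790944} \approx -0.72818$)
$z = 622908$
$\frac{1}{x + z} = \frac{1}{- \frac{28467130891}{39093790944} + 622908} = \frac{1}{\frac{24351806662214261}{39093790944}} = \frac{39093790944}{24351806662214261}$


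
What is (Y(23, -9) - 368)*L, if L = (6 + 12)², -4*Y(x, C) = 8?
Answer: -119880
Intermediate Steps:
Y(x, C) = -2 (Y(x, C) = -¼*8 = -2)
L = 324 (L = 18² = 324)
(Y(23, -9) - 368)*L = (-2 - 368)*324 = -370*324 = -119880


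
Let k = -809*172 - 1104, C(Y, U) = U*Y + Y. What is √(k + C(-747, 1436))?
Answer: I*√1213691 ≈ 1101.7*I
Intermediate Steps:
C(Y, U) = Y + U*Y
k = -140252 (k = -139148 - 1104 = -140252)
√(k + C(-747, 1436)) = √(-140252 - 747*(1 + 1436)) = √(-140252 - 747*1437) = √(-140252 - 1073439) = √(-1213691) = I*√1213691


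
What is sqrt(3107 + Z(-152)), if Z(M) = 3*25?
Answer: sqrt(3182) ≈ 56.409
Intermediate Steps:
Z(M) = 75
sqrt(3107 + Z(-152)) = sqrt(3107 + 75) = sqrt(3182)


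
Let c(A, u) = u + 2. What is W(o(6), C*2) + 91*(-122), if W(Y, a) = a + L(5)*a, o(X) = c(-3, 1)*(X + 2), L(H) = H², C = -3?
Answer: -11258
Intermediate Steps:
c(A, u) = 2 + u
o(X) = 6 + 3*X (o(X) = (2 + 1)*(X + 2) = 3*(2 + X) = 6 + 3*X)
W(Y, a) = 26*a (W(Y, a) = a + 5²*a = a + 25*a = 26*a)
W(o(6), C*2) + 91*(-122) = 26*(-3*2) + 91*(-122) = 26*(-6) - 11102 = -156 - 11102 = -11258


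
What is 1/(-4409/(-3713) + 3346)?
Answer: 3713/12428107 ≈ 0.00029876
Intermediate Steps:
1/(-4409/(-3713) + 3346) = 1/(-4409*(-1/3713) + 3346) = 1/(4409/3713 + 3346) = 1/(12428107/3713) = 3713/12428107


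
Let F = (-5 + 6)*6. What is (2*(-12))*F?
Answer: -144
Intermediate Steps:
F = 6 (F = 1*6 = 6)
(2*(-12))*F = (2*(-12))*6 = -24*6 = -144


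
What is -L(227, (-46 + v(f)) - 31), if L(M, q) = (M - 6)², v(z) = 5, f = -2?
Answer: -48841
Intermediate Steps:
L(M, q) = (-6 + M)²
-L(227, (-46 + v(f)) - 31) = -(-6 + 227)² = -1*221² = -1*48841 = -48841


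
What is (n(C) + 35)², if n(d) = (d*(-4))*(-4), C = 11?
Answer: 44521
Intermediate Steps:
n(d) = 16*d (n(d) = -4*d*(-4) = 16*d)
(n(C) + 35)² = (16*11 + 35)² = (176 + 35)² = 211² = 44521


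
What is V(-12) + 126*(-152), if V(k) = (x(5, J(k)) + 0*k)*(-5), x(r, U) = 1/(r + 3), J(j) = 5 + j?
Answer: -153221/8 ≈ -19153.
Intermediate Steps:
x(r, U) = 1/(3 + r)
V(k) = -5/8 (V(k) = (1/(3 + 5) + 0*k)*(-5) = (1/8 + 0)*(-5) = (⅛ + 0)*(-5) = (⅛)*(-5) = -5/8)
V(-12) + 126*(-152) = -5/8 + 126*(-152) = -5/8 - 19152 = -153221/8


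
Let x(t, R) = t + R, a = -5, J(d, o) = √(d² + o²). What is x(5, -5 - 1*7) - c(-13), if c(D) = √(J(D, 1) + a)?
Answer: -7 - √(-5 + √170) ≈ -9.8352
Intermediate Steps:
c(D) = √(-5 + √(1 + D²)) (c(D) = √(√(D² + 1²) - 5) = √(√(D² + 1) - 5) = √(√(1 + D²) - 5) = √(-5 + √(1 + D²)))
x(t, R) = R + t
x(5, -5 - 1*7) - c(-13) = ((-5 - 1*7) + 5) - √(-5 + √(1 + (-13)²)) = ((-5 - 7) + 5) - √(-5 + √(1 + 169)) = (-12 + 5) - √(-5 + √170) = -7 - √(-5 + √170)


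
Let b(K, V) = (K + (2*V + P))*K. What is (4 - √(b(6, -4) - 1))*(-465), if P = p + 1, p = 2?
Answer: -1860 + 465*√5 ≈ -820.23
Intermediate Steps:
P = 3 (P = 2 + 1 = 3)
b(K, V) = K*(3 + K + 2*V) (b(K, V) = (K + (2*V + 3))*K = (K + (3 + 2*V))*K = (3 + K + 2*V)*K = K*(3 + K + 2*V))
(4 - √(b(6, -4) - 1))*(-465) = (4 - √(6*(3 + 6 + 2*(-4)) - 1))*(-465) = (4 - √(6*(3 + 6 - 8) - 1))*(-465) = (4 - √(6*1 - 1))*(-465) = (4 - √(6 - 1))*(-465) = (4 - √5)*(-465) = -1860 + 465*√5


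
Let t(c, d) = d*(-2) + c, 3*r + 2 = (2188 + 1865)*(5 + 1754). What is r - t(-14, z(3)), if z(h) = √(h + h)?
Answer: 7129267/3 + 2*√6 ≈ 2.3764e+6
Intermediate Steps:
z(h) = √2*√h (z(h) = √(2*h) = √2*√h)
r = 7129225/3 (r = -⅔ + ((2188 + 1865)*(5 + 1754))/3 = -⅔ + (4053*1759)/3 = -⅔ + (⅓)*7129227 = -⅔ + 2376409 = 7129225/3 ≈ 2.3764e+6)
t(c, d) = c - 2*d (t(c, d) = -2*d + c = c - 2*d)
r - t(-14, z(3)) = 7129225/3 - (-14 - 2*√2*√3) = 7129225/3 - (-14 - 2*√6) = 7129225/3 + (14 + 2*√6) = 7129267/3 + 2*√6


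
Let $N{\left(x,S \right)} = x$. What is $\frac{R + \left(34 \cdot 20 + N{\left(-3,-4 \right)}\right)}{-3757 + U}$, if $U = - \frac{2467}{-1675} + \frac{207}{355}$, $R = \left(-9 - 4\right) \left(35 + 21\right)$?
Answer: $\frac{2021725}{148852241} \approx 0.013582$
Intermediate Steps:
$R = -728$ ($R = \left(-13\right) 56 = -728$)
$U = \frac{244502}{118925}$ ($U = \left(-2467\right) \left(- \frac{1}{1675}\right) + 207 \cdot \frac{1}{355} = \frac{2467}{1675} + \frac{207}{355} = \frac{244502}{118925} \approx 2.0559$)
$\frac{R + \left(34 \cdot 20 + N{\left(-3,-4 \right)}\right)}{-3757 + U} = \frac{-728 + \left(34 \cdot 20 - 3\right)}{-3757 + \frac{244502}{118925}} = \frac{-728 + \left(680 - 3\right)}{- \frac{446556723}{118925}} = \left(-728 + 677\right) \left(- \frac{118925}{446556723}\right) = \left(-51\right) \left(- \frac{118925}{446556723}\right) = \frac{2021725}{148852241}$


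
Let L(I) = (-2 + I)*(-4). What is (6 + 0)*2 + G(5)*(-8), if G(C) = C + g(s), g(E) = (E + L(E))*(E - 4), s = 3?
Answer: -36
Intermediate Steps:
L(I) = 8 - 4*I
g(E) = (-4 + E)*(8 - 3*E) (g(E) = (E + (8 - 4*E))*(E - 4) = (8 - 3*E)*(-4 + E) = (-4 + E)*(8 - 3*E))
G(C) = 1 + C (G(C) = C + (-32 - 3*3² + 20*3) = C + (-32 - 3*9 + 60) = C + (-32 - 27 + 60) = C + 1 = 1 + C)
(6 + 0)*2 + G(5)*(-8) = (6 + 0)*2 + (1 + 5)*(-8) = 6*2 + 6*(-8) = 12 - 48 = -36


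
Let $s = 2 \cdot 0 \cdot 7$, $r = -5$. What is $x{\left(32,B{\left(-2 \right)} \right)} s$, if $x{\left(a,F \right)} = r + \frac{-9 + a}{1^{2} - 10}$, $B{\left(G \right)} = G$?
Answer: $0$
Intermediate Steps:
$x{\left(a,F \right)} = -4 - \frac{a}{9}$ ($x{\left(a,F \right)} = -5 + \frac{-9 + a}{1^{2} - 10} = -5 + \frac{-9 + a}{1 - 10} = -5 + \frac{-9 + a}{-9} = -5 + \left(-9 + a\right) \left(- \frac{1}{9}\right) = -5 - \left(-1 + \frac{a}{9}\right) = -4 - \frac{a}{9}$)
$s = 0$ ($s = 0 \cdot 7 = 0$)
$x{\left(32,B{\left(-2 \right)} \right)} s = \left(-4 - \frac{32}{9}\right) 0 = \left(- \frac{68}{9}\right) 0 = 0$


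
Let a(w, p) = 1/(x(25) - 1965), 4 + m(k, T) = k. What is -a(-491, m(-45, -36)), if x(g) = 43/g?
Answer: 25/49082 ≈ 0.00050935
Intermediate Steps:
m(k, T) = -4 + k
a(w, p) = -25/49082 (a(w, p) = 1/(43/25 - 1965) = 1/(-49082/25) = -25/49082)
-a(-491, m(-45, -36)) = -1*(-25/49082) = 25/49082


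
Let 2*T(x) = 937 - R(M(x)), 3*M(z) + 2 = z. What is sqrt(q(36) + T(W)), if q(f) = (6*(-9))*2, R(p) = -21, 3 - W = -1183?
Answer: sqrt(371) ≈ 19.261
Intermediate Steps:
W = 1186 (W = 3 - 1*(-1183) = 3 + 1183 = 1186)
M(z) = -2/3 + z/3
q(f) = -108 (q(f) = -54*2 = -108)
T(x) = 479 (T(x) = (937 - 1*(-21))/2 = (937 + 21)/2 = (1/2)*958 = 479)
sqrt(q(36) + T(W)) = sqrt(-108 + 479) = sqrt(371)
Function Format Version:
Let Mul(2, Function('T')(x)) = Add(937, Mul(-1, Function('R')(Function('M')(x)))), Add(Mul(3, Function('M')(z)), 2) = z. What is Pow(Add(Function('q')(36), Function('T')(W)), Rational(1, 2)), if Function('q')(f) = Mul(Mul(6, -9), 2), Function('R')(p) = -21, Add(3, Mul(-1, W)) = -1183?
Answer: Pow(371, Rational(1, 2)) ≈ 19.261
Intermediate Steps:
W = 1186 (W = Add(3, Mul(-1, -1183)) = Add(3, 1183) = 1186)
Function('M')(z) = Add(Rational(-2, 3), Mul(Rational(1, 3), z))
Function('q')(f) = -108 (Function('q')(f) = Mul(-54, 2) = -108)
Function('T')(x) = 479 (Function('T')(x) = Mul(Rational(1, 2), Add(937, Mul(-1, -21))) = Mul(Rational(1, 2), Add(937, 21)) = Mul(Rational(1, 2), 958) = 479)
Pow(Add(Function('q')(36), Function('T')(W)), Rational(1, 2)) = Pow(Add(-108, 479), Rational(1, 2)) = Pow(371, Rational(1, 2))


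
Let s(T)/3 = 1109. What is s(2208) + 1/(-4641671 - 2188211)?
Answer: 22723017413/6829882 ≈ 3327.0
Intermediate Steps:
s(T) = 3327 (s(T) = 3*1109 = 3327)
s(2208) + 1/(-4641671 - 2188211) = 3327 + 1/(-4641671 - 2188211) = 3327 + 1/(-6829882) = 3327 - 1/6829882 = 22723017413/6829882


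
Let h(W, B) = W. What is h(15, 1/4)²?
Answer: 225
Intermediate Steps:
h(15, 1/4)² = 15² = 225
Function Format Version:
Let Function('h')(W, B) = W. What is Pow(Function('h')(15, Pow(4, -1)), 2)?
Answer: 225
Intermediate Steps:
Pow(Function('h')(15, Pow(4, -1)), 2) = Pow(15, 2) = 225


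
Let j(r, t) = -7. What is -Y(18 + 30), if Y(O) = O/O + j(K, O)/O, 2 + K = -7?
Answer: -41/48 ≈ -0.85417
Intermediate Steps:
K = -9 (K = -2 - 7 = -9)
Y(O) = 1 - 7/O (Y(O) = O/O - 7/O = 1 - 7/O)
-Y(18 + 30) = -(-7 + (18 + 30))/(18 + 30) = -(-7 + 48)/48 = -41/48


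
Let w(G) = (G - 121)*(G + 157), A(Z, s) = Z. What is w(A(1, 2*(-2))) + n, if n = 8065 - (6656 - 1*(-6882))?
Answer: -24433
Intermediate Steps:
w(G) = (-121 + G)*(157 + G)
n = -5473 (n = 8065 - (6656 + 6882) = 8065 - 1*13538 = 8065 - 13538 = -5473)
w(A(1, 2*(-2))) + n = (-18997 + 1² + 36*1) - 5473 = (-18997 + 1 + 36) - 5473 = -18960 - 5473 = -24433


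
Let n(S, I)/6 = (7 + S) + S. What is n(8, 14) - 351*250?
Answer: -87612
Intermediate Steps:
n(S, I) = 42 + 12*S (n(S, I) = 6*((7 + S) + S) = 6*(7 + 2*S) = 42 + 12*S)
n(8, 14) - 351*250 = (42 + 12*8) - 351*250 = (42 + 96) - 87750 = 138 - 87750 = -87612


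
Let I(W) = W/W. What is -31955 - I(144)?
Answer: -31956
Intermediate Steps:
I(W) = 1
-31955 - I(144) = -31955 - 1*1 = -31955 - 1 = -31956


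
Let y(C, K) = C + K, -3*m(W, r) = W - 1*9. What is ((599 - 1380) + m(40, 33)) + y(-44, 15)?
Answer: -2461/3 ≈ -820.33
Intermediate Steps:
m(W, r) = 3 - W/3 (m(W, r) = -(W - 1*9)/3 = -(W - 9)/3 = -(-9 + W)/3 = 3 - W/3)
((599 - 1380) + m(40, 33)) + y(-44, 15) = ((599 - 1380) + (3 - ⅓*40)) + (-44 + 15) = (-781 + (3 - 40/3)) - 29 = (-781 - 31/3) - 29 = -2374/3 - 29 = -2461/3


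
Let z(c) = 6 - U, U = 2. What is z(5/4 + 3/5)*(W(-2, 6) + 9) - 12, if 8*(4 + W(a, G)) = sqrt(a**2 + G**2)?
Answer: 8 + sqrt(10) ≈ 11.162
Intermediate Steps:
W(a, G) = -4 + sqrt(G**2 + a**2)/8 (W(a, G) = -4 + sqrt(a**2 + G**2)/8 = -4 + sqrt(G**2 + a**2)/8)
z(c) = 4 (z(c) = 6 - 1*2 = 6 - 2 = 4)
z(5/4 + 3/5)*(W(-2, 6) + 9) - 12 = 4*((-4 + sqrt(6**2 + (-2)**2)/8) + 9) - 12 = 4*((-4 + sqrt(36 + 4)/8) + 9) - 12 = 4*((-4 + sqrt(40)/8) + 9) - 12 = 4*((-4 + (2*sqrt(10))/8) + 9) - 12 = 4*((-4 + sqrt(10)/4) + 9) - 12 = 4*(5 + sqrt(10)/4) - 12 = (20 + sqrt(10)) - 12 = 8 + sqrt(10)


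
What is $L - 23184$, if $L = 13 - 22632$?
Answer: $-45803$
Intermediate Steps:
$L = -22619$ ($L = 13 - 22632 = -22619$)
$L - 23184 = -22619 - 23184 = -45803$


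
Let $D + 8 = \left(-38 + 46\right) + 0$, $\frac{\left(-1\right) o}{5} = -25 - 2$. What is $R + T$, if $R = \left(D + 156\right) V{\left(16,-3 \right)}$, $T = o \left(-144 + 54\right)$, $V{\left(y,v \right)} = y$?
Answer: $-9654$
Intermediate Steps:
$o = 135$ ($o = - 5 \left(-25 - 2\right) = \left(-5\right) \left(-27\right) = 135$)
$D = 0$ ($D = -8 + \left(\left(-38 + 46\right) + 0\right) = -8 + \left(8 + 0\right) = -8 + 8 = 0$)
$T = -12150$ ($T = 135 \left(-144 + 54\right) = 135 \left(-90\right) = -12150$)
$R = 2496$ ($R = \left(0 + 156\right) 16 = 156 \cdot 16 = 2496$)
$R + T = 2496 - 12150 = -9654$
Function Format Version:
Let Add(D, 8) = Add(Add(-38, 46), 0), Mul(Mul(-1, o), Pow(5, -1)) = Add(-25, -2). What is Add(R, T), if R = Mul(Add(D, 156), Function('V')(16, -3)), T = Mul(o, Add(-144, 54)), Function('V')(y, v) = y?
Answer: -9654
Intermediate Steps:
o = 135 (o = Mul(-5, Add(-25, -2)) = Mul(-5, -27) = 135)
D = 0 (D = Add(-8, Add(Add(-38, 46), 0)) = Add(-8, Add(8, 0)) = Add(-8, 8) = 0)
T = -12150 (T = Mul(135, Add(-144, 54)) = Mul(135, -90) = -12150)
R = 2496 (R = Mul(Add(0, 156), 16) = Mul(156, 16) = 2496)
Add(R, T) = Add(2496, -12150) = -9654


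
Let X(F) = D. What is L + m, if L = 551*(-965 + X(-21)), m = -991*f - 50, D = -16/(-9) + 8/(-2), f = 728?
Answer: -11289937/9 ≈ -1.2544e+6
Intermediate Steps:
D = -20/9 (D = -16*(-⅑) + 8*(-½) = 16/9 - 4 = -20/9 ≈ -2.2222)
X(F) = -20/9
m = -721498 (m = -991*728 - 50 = -721448 - 50 = -721498)
L = -4796455/9 (L = 551*(-965 - 20/9) = 551*(-8705/9) = -4796455/9 ≈ -5.3294e+5)
L + m = -4796455/9 - 721498 = -11289937/9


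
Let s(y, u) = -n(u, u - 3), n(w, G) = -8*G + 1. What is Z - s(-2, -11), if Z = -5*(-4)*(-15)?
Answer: -187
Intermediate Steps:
n(w, G) = 1 - 8*G
s(y, u) = -25 + 8*u (s(y, u) = -(1 - 8*(u - 3)) = -(1 - 8*(-3 + u)) = -(1 + (24 - 8*u)) = -(25 - 8*u) = -25 + 8*u)
Z = -300 (Z = 20*(-15) = -300)
Z - s(-2, -11) = -300 - (-25 + 8*(-11)) = -300 - (-25 - 88) = -300 - 1*(-113) = -300 + 113 = -187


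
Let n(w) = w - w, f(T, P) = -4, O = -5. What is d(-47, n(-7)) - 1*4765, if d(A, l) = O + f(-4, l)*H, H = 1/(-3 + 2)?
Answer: -4766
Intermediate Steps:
H = -1 (H = 1/(-1) = -1)
n(w) = 0
d(A, l) = -1 (d(A, l) = -5 - 4*(-1) = -5 + 4 = -1)
d(-47, n(-7)) - 1*4765 = -1 - 1*4765 = -1 - 4765 = -4766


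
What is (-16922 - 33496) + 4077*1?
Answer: -46341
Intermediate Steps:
(-16922 - 33496) + 4077*1 = -50418 + 4077 = -46341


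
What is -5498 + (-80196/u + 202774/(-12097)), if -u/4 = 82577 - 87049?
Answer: -298578954513/54097784 ≈ -5519.2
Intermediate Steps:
u = 17888 (u = -4*(82577 - 87049) = -4*(-4472) = 17888)
-5498 + (-80196/u + 202774/(-12097)) = -5498 + (-80196/17888 + 202774/(-12097)) = -5498 + (-80196*1/17888 + 202774*(-1/12097)) = -5498 + (-20049/4472 - 202774/12097) = -5498 - 1149338081/54097784 = -298578954513/54097784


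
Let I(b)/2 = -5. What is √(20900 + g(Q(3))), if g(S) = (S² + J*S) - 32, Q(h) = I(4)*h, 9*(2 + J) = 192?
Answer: 2*√5297 ≈ 145.56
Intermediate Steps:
J = 58/3 (J = -2 + (⅑)*192 = -2 + 64/3 = 58/3 ≈ 19.333)
I(b) = -10 (I(b) = 2*(-5) = -10)
Q(h) = -10*h
g(S) = -32 + S² + 58*S/3 (g(S) = (S² + 58*S/3) - 32 = -32 + S² + 58*S/3)
√(20900 + g(Q(3))) = √(20900 + (-32 + (-10*3)² + 58*(-10*3)/3)) = √(20900 + (-32 + (-30)² + (58/3)*(-30))) = √(20900 + (-32 + 900 - 580)) = √(20900 + 288) = √21188 = 2*√5297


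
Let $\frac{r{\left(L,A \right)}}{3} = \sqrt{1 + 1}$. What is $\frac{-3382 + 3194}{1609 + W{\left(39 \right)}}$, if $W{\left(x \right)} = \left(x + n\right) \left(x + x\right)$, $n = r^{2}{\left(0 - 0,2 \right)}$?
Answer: $- \frac{188}{6055} \approx -0.031049$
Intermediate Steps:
$r{\left(L,A \right)} = 3 \sqrt{2}$ ($r{\left(L,A \right)} = 3 \sqrt{1 + 1} = 3 \sqrt{2}$)
$n = 18$ ($n = \left(3 \sqrt{2}\right)^{2} = 18$)
$W{\left(x \right)} = 2 x \left(18 + x\right)$ ($W{\left(x \right)} = \left(x + 18\right) \left(x + x\right) = \left(18 + x\right) 2 x = 2 x \left(18 + x\right)$)
$\frac{-3382 + 3194}{1609 + W{\left(39 \right)}} = \frac{-3382 + 3194}{1609 + 2 \cdot 39 \left(18 + 39\right)} = - \frac{188}{1609 + 2 \cdot 39 \cdot 57} = - \frac{188}{1609 + 4446} = - \frac{188}{6055}$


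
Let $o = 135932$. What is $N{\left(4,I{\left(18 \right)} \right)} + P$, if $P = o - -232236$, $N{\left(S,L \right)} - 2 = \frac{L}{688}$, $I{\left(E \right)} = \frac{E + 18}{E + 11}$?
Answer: $\frac{1836431969}{4988} \approx 3.6817 \cdot 10^{5}$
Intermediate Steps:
$I{\left(E \right)} = \frac{18 + E}{11 + E}$
$N{\left(S,L \right)} = 2 + \frac{L}{688}$
$P = 368168$ ($P = 135932 - -232236 = 135932 + 232236 = 368168$)
$N{\left(4,I{\left(18 \right)} \right)} + P = \left(2 + \frac{\frac{1}{11 + 18} \left(18 + 18\right)}{688}\right) + 368168 = \left(2 + \frac{\frac{1}{29} \cdot 36}{688}\right) + 368168 = \left(2 + \frac{1}{688} \cdot \frac{36}{29}\right) + 368168 = \left(2 + \frac{9}{4988}\right) + 368168 = \frac{9985}{4988} + 368168 = \frac{1836431969}{4988}$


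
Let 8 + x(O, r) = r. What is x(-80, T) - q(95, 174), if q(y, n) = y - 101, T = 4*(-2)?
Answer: -10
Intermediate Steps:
T = -8
q(y, n) = -101 + y
x(O, r) = -8 + r
x(-80, T) - q(95, 174) = (-8 - 8) - (-101 + 95) = -16 - 1*(-6) = -16 + 6 = -10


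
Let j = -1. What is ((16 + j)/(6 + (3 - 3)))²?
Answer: 25/4 ≈ 6.2500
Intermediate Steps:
((16 + j)/(6 + (3 - 3)))² = ((16 - 1)/(6 + (3 - 3)))² = (15/(6 + 0))² = (15/6)² = (15*(⅙))² = (5/2)² = 25/4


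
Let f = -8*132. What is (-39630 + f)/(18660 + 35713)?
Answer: -40686/54373 ≈ -0.74828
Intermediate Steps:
f = -1056
(-39630 + f)/(18660 + 35713) = (-39630 - 1056)/(18660 + 35713) = -40686/54373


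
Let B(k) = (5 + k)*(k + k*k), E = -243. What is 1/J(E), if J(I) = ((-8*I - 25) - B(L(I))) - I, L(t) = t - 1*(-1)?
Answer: 1/13824476 ≈ 7.2336e-8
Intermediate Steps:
L(t) = 1 + t (L(t) = t + 1 = 1 + t)
B(k) = (5 + k)*(k + k**2)
J(I) = -25 - 9*I - (1 + I)*(11 + (1 + I)**2 + 6*I) (J(I) = ((-8*I - 25) - (1 + I)*(5 + (1 + I)**2 + 6*(1 + I))) - I = ((-25 - 8*I) - (1 + I)*(5 + (1 + I)**2 + (6 + 6*I))) - I = ((-25 - 8*I) - (1 + I)*(11 + (1 + I)**2 + 6*I)) - I = (-25 - 8*I - (1 + I)*(11 + (1 + I)**2 + 6*I)) - I = -25 - 9*I - (1 + I)*(11 + (1 + I)**2 + 6*I))
1/J(E) = 1/(-37 - 1*(-243)**3 - 29*(-243) - 9*(-243)**2) = 1/(-37 - 1*(-14348907) + 7047 - 9*59049) = 1/(-37 + 14348907 + 7047 - 531441) = 1/13824476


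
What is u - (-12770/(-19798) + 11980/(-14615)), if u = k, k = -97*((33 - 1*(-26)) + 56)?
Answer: -322762382786/28934777 ≈ -11155.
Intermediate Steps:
k = -11155 (k = -97*((33 + 26) + 56) = -97*(59 + 56) = -97*115 = -11155)
u = -11155
u - (-12770/(-19798) + 11980/(-14615)) = -11155 - (-12770/(-19798) + 11980/(-14615)) = -11155 - (-12770*(-1/19798) + 11980*(-1/14615)) = -11155 - (6385/9899 - 2396/2923) = -11155 - 1*(-5054649/28934777) = -11155 + 5054649/28934777 = -322762382786/28934777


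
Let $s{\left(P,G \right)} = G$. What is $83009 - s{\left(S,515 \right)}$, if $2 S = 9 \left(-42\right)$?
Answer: $82494$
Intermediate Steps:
$S = -189$ ($S = \frac{9 \left(-42\right)}{2} = \frac{1}{2} \left(-378\right) = -189$)
$83009 - s{\left(S,515 \right)} = 83009 - 515 = 82494$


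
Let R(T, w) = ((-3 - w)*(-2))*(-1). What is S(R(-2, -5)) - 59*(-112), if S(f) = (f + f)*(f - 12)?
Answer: 6544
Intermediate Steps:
R(T, w) = -6 - 2*w (R(T, w) = (6 + 2*w)*(-1) = -6 - 2*w)
S(f) = 2*f*(-12 + f) (S(f) = (2*f)*(-12 + f) = 2*f*(-12 + f))
S(R(-2, -5)) - 59*(-112) = 2*(-6 - 2*(-5))*(-12 + (-6 - 2*(-5))) - 59*(-112) = 2*(-6 + 10)*(-12 + (-6 + 10)) + 6608 = 2*4*(-12 + 4) + 6608 = 2*4*(-8) + 6608 = -64 + 6608 = 6544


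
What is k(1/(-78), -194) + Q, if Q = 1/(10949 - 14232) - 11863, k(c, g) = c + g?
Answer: -3087487579/256074 ≈ -12057.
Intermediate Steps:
Q = -38946230/3283 (Q = 1/(-3283) - 11863 = -1/3283 - 11863 = -38946230/3283 ≈ -11863.)
k(1/(-78), -194) + Q = (1/(-78) - 194) - 38946230/3283 = (-1/78 - 194) - 38946230/3283 = -15133/78 - 38946230/3283 = -3087487579/256074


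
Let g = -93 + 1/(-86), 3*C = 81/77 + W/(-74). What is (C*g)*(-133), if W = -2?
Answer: 233594797/52503 ≈ 4449.2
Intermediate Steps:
C = 3074/8547 (C = (81/77 - 2/(-74))/3 = (81*(1/77) - 2*(-1/74))/3 = (81/77 + 1/37)/3 = (1/3)*(3074/2849) = 3074/8547 ≈ 0.35966)
g = -7999/86 (g = -93 - 1/86 = -7999/86 ≈ -93.012)
(C*g)*(-133) = ((3074/8547)*(-7999/86))*(-133) = -12294463/367521*(-133) = 233594797/52503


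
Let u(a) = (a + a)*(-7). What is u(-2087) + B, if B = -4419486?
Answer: -4390268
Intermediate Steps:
u(a) = -14*a (u(a) = (2*a)*(-7) = -14*a)
u(-2087) + B = -14*(-2087) - 4419486 = 29218 - 4419486 = -4390268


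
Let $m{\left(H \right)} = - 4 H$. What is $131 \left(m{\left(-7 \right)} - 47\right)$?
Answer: $-2489$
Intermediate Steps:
$131 \left(m{\left(-7 \right)} - 47\right) = 131 \left(\left(-4\right) \left(-7\right) - 47\right) = 131 \left(28 - 47\right) = 131 \left(-19\right) = -2489$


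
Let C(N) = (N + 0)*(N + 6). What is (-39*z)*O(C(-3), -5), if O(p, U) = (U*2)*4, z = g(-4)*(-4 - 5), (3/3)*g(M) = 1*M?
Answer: 56160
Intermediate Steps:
g(M) = M (g(M) = 1*M = M)
C(N) = N*(6 + N)
z = 36 (z = -4*(-4 - 5) = -4*(-9) = 36)
O(p, U) = 8*U (O(p, U) = (2*U)*4 = 8*U)
(-39*z)*O(C(-3), -5) = (-39*36)*(8*(-5)) = -1404*(-40) = 56160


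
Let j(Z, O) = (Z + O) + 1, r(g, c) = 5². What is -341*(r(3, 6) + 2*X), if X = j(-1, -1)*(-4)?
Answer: -11253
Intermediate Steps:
r(g, c) = 25
j(Z, O) = 1 + O + Z (j(Z, O) = (O + Z) + 1 = 1 + O + Z)
X = 4 (X = (1 - 1 - 1)*(-4) = -1*(-4) = 4)
-341*(r(3, 6) + 2*X) = -341*(25 + 2*4) = -341*(25 + 8) = -341*33 = -11253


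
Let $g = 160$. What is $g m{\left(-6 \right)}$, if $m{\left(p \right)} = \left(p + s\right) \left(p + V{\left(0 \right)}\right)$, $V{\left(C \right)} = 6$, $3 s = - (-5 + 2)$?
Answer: $0$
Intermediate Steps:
$s = 1$ ($s = \frac{\left(-1\right) \left(-5 + 2\right)}{3} = \frac{\left(-1\right) \left(-3\right)}{3} = \frac{1}{3} \cdot 3 = 1$)
$m{\left(p \right)} = \left(1 + p\right) \left(6 + p\right)$ ($m{\left(p \right)} = \left(p + 1\right) \left(p + 6\right) = \left(1 + p\right) \left(6 + p\right)$)
$g m{\left(-6 \right)} = 160 \left(6 + \left(-6\right)^{2} + 7 \left(-6\right)\right) = 160 \left(6 + 36 - 42\right) = 160 \cdot 0 = 0$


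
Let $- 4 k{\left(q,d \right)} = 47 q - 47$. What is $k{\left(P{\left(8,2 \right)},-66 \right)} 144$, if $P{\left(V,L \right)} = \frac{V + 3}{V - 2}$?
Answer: $-1410$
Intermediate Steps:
$P{\left(V,L \right)} = \frac{3 + V}{-2 + V}$
$k{\left(q,d \right)} = \frac{47}{4} - \frac{47 q}{4}$ ($k{\left(q,d \right)} = - \frac{47 q - 47}{4} = - \frac{-47 + 47 q}{4} = \frac{47}{4} - \frac{47 q}{4}$)
$k{\left(P{\left(8,2 \right)},-66 \right)} 144 = \left(\frac{47}{4} - \frac{47 \frac{3 + 8}{-2 + 8}}{4}\right) 144 = \left(\frac{47}{4} - \frac{47 \cdot \frac{1}{6} \cdot 11}{4}\right) 144 = \left(\frac{47}{4} - \frac{517}{24}\right) 144 = \left(- \frac{235}{24}\right) 144 = -1410$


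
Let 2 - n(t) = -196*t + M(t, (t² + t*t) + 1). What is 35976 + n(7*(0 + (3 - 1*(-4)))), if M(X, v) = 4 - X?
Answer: 45627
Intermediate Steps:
n(t) = -2 + 197*t (n(t) = 2 - (-196*t + (4 - t)) = 2 - (4 - 197*t) = 2 + (-4 + 197*t) = -2 + 197*t)
35976 + n(7*(0 + (3 - 1*(-4)))) = 35976 + (-2 + 197*(7*(0 + (3 - 1*(-4))))) = 35976 + (-2 + 197*(7*(0 + (3 + 4)))) = 35976 + (-2 + 197*(7*(0 + 7))) = 35976 + (-2 + 197*(7*7)) = 35976 + (-2 + 197*49) = 35976 + (-2 + 9653) = 35976 + 9651 = 45627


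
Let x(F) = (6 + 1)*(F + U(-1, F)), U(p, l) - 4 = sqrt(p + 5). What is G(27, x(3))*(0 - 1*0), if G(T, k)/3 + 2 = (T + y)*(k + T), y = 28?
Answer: 0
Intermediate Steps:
U(p, l) = 4 + sqrt(5 + p) (U(p, l) = 4 + sqrt(p + 5) = 4 + sqrt(5 + p))
x(F) = 42 + 7*F (x(F) = (6 + 1)*(F + (4 + sqrt(5 - 1))) = 7*(F + (4 + sqrt(4))) = 7*(F + (4 + 2)) = 7*(F + 6) = 7*(6 + F) = 42 + 7*F)
G(T, k) = -6 + 3*(28 + T)*(T + k) (G(T, k) = -6 + 3*((T + 28)*(k + T)) = -6 + 3*((28 + T)*(T + k)) = -6 + 3*(28 + T)*(T + k))
G(27, x(3))*(0 - 1*0) = (-6 + 3*27**2 + 84*27 + 84*(42 + 7*3) + 3*27*(42 + 7*3))*(0 - 1*0) = (-6 + 3*729 + 2268 + 84*(42 + 21) + 3*27*(42 + 21))*(0 + 0) = (-6 + 2187 + 2268 + 84*63 + 3*27*63)*0 = (-6 + 2187 + 2268 + 5292 + 5103)*0 = 14844*0 = 0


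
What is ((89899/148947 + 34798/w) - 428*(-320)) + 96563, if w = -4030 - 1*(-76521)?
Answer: 2521433552346086/10797316977 ≈ 2.3352e+5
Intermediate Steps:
w = 72491 (w = -4030 + 76521 = 72491)
((89899/148947 + 34798/w) - 428*(-320)) + 96563 = ((89899/148947 + 34798/72491) - 428*(-320)) + 96563 = ((89899*(1/148947) + 34798*(1/72491)) + 136960) + 96563 = ((89899/148947 + 34798/72491) + 136960) + 96563 = (11699926115/10797316977 + 136960) + 96563 = 1478812233096035/10797316977 + 96563 = 2521433552346086/10797316977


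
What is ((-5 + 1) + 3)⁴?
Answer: 1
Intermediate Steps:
((-5 + 1) + 3)⁴ = (-4 + 3)⁴ = (-1)⁴ = 1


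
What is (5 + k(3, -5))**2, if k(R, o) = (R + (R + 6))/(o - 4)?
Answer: 121/9 ≈ 13.444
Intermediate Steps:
k(R, o) = (6 + 2*R)/(-4 + o) (k(R, o) = (R + (6 + R))/(-4 + o) = (6 + 2*R)/(-4 + o))
(5 + k(3, -5))**2 = (5 + 2*(3 + 3)/(-4 - 5))**2 = (5 + 2*6/(-9))**2 = (5 + 2*(-1/9)*6)**2 = (5 - 4/3)**2 = (11/3)**2 = 121/9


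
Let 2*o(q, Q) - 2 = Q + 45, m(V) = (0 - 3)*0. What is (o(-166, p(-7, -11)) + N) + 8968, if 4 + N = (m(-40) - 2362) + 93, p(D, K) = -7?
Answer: 6715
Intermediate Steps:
m(V) = 0 (m(V) = -3*0 = 0)
o(q, Q) = 47/2 + Q/2 (o(q, Q) = 1 + (Q + 45)/2 = 1 + (45 + Q)/2 = 1 + (45/2 + Q/2) = 47/2 + Q/2)
N = -2273 (N = -4 + ((0 - 2362) + 93) = -4 + (-2362 + 93) = -4 - 2269 = -2273)
(o(-166, p(-7, -11)) + N) + 8968 = ((47/2 + (1/2)*(-7)) - 2273) + 8968 = ((47/2 - 7/2) - 2273) + 8968 = (20 - 2273) + 8968 = -2253 + 8968 = 6715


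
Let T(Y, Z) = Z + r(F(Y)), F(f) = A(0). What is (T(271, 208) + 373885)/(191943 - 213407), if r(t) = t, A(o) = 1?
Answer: -187047/10732 ≈ -17.429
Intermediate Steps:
F(f) = 1
T(Y, Z) = 1 + Z (T(Y, Z) = Z + 1 = 1 + Z)
(T(271, 208) + 373885)/(191943 - 213407) = ((1 + 208) + 373885)/(191943 - 213407) = (209 + 373885)/(-21464) = 374094*(-1/21464) = -187047/10732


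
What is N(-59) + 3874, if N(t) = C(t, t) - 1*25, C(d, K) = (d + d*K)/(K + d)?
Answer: 3820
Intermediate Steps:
C(d, K) = (d + K*d)/(K + d)
N(t) = -49/2 + t/2 (N(t) = t*(1 + t)/(t + t) - 1*25 = t*(1 + t)/((2*t)) - 25 = t*(1/(2*t))*(1 + t) - 25 = (½ + t/2) - 25 = -49/2 + t/2)
N(-59) + 3874 = (-49/2 + (½)*(-59)) + 3874 = (-49/2 - 59/2) + 3874 = -54 + 3874 = 3820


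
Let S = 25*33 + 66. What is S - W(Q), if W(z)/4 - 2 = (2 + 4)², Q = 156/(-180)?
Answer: 739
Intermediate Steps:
Q = -13/15 (Q = 156*(-1/180) = -13/15 ≈ -0.86667)
W(z) = 152 (W(z) = 8 + 4*(2 + 4)² = 8 + 4*6² = 8 + 4*36 = 8 + 144 = 152)
S = 891 (S = 825 + 66 = 891)
S - W(Q) = 891 - 1*152 = 891 - 152 = 739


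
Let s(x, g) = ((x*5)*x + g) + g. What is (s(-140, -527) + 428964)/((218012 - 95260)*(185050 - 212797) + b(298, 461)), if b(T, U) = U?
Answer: -525910/3405999283 ≈ -0.00015441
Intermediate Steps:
s(x, g) = 2*g + 5*x**2 (s(x, g) = ((5*x)*x + g) + g = (5*x**2 + g) + g = (g + 5*x**2) + g = 2*g + 5*x**2)
(s(-140, -527) + 428964)/((218012 - 95260)*(185050 - 212797) + b(298, 461)) = ((2*(-527) + 5*(-140)**2) + 428964)/((218012 - 95260)*(185050 - 212797) + 461) = ((-1054 + 5*19600) + 428964)/(122752*(-27747) + 461) = ((-1054 + 98000) + 428964)/(-3405999744 + 461) = (96946 + 428964)/(-3405999283) = 525910*(-1/3405999283) = -525910/3405999283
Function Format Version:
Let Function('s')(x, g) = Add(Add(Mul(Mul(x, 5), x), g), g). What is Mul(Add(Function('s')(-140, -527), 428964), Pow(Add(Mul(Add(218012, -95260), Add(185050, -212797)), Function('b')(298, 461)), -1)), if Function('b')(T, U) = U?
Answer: Rational(-525910, 3405999283) ≈ -0.00015441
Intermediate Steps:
Function('s')(x, g) = Add(Mul(2, g), Mul(5, Pow(x, 2))) (Function('s')(x, g) = Add(Add(Mul(Mul(5, x), x), g), g) = Add(Add(Mul(5, Pow(x, 2)), g), g) = Add(Add(g, Mul(5, Pow(x, 2))), g) = Add(Mul(2, g), Mul(5, Pow(x, 2))))
Mul(Add(Function('s')(-140, -527), 428964), Pow(Add(Mul(Add(218012, -95260), Add(185050, -212797)), Function('b')(298, 461)), -1)) = Mul(Add(Add(Mul(2, -527), Mul(5, Pow(-140, 2))), 428964), Pow(Add(Mul(Add(218012, -95260), Add(185050, -212797)), 461), -1)) = Mul(Add(Add(-1054, Mul(5, 19600)), 428964), Pow(Add(Mul(122752, -27747), 461), -1)) = Mul(Add(Add(-1054, 98000), 428964), Pow(Add(-3405999744, 461), -1)) = Mul(Add(96946, 428964), Pow(-3405999283, -1)) = Mul(525910, Rational(-1, 3405999283)) = Rational(-525910, 3405999283)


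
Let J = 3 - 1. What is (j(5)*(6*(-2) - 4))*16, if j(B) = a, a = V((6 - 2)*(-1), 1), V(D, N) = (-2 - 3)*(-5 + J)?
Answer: -3840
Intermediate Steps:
J = 2
V(D, N) = 15 (V(D, N) = (-2 - 3)*(-5 + 2) = -5*(-3) = 15)
a = 15
j(B) = 15
(j(5)*(6*(-2) - 4))*16 = (15*(6*(-2) - 4))*16 = (15*(-12 - 4))*16 = (15*(-16))*16 = -240*16 = -3840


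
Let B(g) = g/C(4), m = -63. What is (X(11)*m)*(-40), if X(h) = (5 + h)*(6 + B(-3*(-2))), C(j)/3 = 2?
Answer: 282240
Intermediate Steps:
C(j) = 6 (C(j) = 3*2 = 6)
B(g) = g/6
X(h) = 35 + 7*h (X(h) = (5 + h)*(6 + (-3*(-2))/6) = (5 + h)*(6 + (⅙)*6) = (5 + h)*(6 + 1) = (5 + h)*7 = 35 + 7*h)
(X(11)*m)*(-40) = ((35 + 7*11)*(-63))*(-40) = ((35 + 77)*(-63))*(-40) = (112*(-63))*(-40) = -7056*(-40) = 282240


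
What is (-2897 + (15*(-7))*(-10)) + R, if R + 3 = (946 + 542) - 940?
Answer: -1302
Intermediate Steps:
R = 545 (R = -3 + ((946 + 542) - 940) = -3 + (1488 - 940) = -3 + 548 = 545)
(-2897 + (15*(-7))*(-10)) + R = (-2897 + (15*(-7))*(-10)) + 545 = (-2897 - 105*(-10)) + 545 = (-2897 + 1050) + 545 = -1847 + 545 = -1302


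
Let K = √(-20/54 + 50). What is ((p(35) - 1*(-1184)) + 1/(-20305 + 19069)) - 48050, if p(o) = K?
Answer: -57926377/1236 + 2*√1005/9 ≈ -46859.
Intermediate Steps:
K = 2*√1005/9 (K = √(-20*1/54 + 50) = √(-10/27 + 50) = √(1340/27) = 2*√1005/9 ≈ 7.0448)
p(o) = 2*√1005/9
((p(35) - 1*(-1184)) + 1/(-20305 + 19069)) - 48050 = ((2*√1005/9 - 1*(-1184)) + 1/(-20305 + 19069)) - 48050 = ((2*√1005/9 + 1184) + 1/(-1236)) - 48050 = ((1184 + 2*√1005/9) - 1/1236) - 48050 = (1463423/1236 + 2*√1005/9) - 48050 = -57926377/1236 + 2*√1005/9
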